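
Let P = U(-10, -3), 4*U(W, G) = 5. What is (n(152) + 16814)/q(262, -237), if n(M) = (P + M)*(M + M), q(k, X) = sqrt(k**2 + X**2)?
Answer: 63402*sqrt(124813)/124813 ≈ 179.46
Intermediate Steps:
U(W, G) = 5/4 (U(W, G) = (1/4)*5 = 5/4)
P = 5/4 ≈ 1.2500
q(k, X) = sqrt(X**2 + k**2)
n(M) = 2*M*(5/4 + M) (n(M) = (5/4 + M)*(M + M) = (5/4 + M)*(2*M) = 2*M*(5/4 + M))
(n(152) + 16814)/q(262, -237) = ((1/2)*152*(5 + 4*152) + 16814)/(sqrt((-237)**2 + 262**2)) = ((1/2)*152*(5 + 608) + 16814)/(sqrt(56169 + 68644)) = ((1/2)*152*613 + 16814)/(sqrt(124813)) = (46588 + 16814)*(sqrt(124813)/124813) = 63402*(sqrt(124813)/124813) = 63402*sqrt(124813)/124813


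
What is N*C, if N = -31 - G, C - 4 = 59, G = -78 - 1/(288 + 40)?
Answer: 971271/328 ≈ 2961.2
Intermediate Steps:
G = -25585/328 (G = -78 - 1/328 = -25585/328 ≈ -78.003)
C = 63 (C = 4 + 59 = 63)
N = 15417/328 (N = -31 - 1*(-25585/328) = -31 + 25585/328 = 15417/328 ≈ 47.003)
N*C = (15417/328)*63 = 971271/328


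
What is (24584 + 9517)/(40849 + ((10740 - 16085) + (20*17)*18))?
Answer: 34101/41624 ≈ 0.81926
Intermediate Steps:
(24584 + 9517)/(40849 + ((10740 - 16085) + (20*17)*18)) = 34101/(40849 + (-5345 + 340*18)) = 34101/(40849 + (-5345 + 6120)) = 34101/(40849 + 775) = 34101/41624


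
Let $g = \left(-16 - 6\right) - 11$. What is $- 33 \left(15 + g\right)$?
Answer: $594$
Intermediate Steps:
$g = -33$ ($g = -22 - 11 = -33$)
$- 33 \left(15 + g\right) = - 33 \left(15 - 33\right) = \left(-33\right) \left(-18\right) = 594$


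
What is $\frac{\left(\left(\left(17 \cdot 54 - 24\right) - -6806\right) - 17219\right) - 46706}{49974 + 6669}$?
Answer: $- \frac{56225}{56643} \approx -0.99262$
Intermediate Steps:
$\frac{\left(\left(\left(17 \cdot 54 - 24\right) - -6806\right) - 17219\right) - 46706}{49974 + 6669} = \frac{\left(\left(\left(918 - 24\right) + 6806\right) - 17219\right) - 46706}{56643} = \left(\left(\left(894 + 6806\right) - 17219\right) - 46706\right) \frac{1}{56643} = \left(\left(7700 - 17219\right) - 46706\right) \frac{1}{56643} = \left(-9519 - 46706\right) \frac{1}{56643} = \left(-56225\right) \frac{1}{56643} = - \frac{56225}{56643}$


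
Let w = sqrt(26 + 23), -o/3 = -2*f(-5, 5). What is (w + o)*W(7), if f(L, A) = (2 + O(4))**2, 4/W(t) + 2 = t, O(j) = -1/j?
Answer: 203/10 ≈ 20.300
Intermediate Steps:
W(t) = 4/(-2 + t)
f(L, A) = 49/16 (f(L, A) = (2 - 1/4)**2 = (7/4)**2 = 49/16)
o = 147/8 (o = -(-6)*49/16 = -3*(-49/8) = 147/8 ≈ 18.375)
w = 7 (w = sqrt(49) = 7)
(w + o)*W(7) = (7 + 147/8)*(4/(-2 + 7)) = 203*(4/5)/8 = 203*(4*(1/5))/8 = (203/8)*(4/5) = 203/10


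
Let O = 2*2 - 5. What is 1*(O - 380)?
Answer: -381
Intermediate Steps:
O = -1 (O = 4 - 5 = -1)
1*(O - 380) = 1*(-1 - 380) = 1*(-381) = -381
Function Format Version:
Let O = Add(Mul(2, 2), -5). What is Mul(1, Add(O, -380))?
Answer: -381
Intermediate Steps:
O = -1 (O = Add(4, -5) = -1)
Mul(1, Add(O, -380)) = Mul(1, Add(-1, -380)) = Mul(1, -381) = -381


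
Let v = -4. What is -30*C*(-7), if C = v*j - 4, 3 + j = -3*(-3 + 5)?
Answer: 6720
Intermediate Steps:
j = -9 (j = -3 - 3*(-3 + 5) = -3 - 3*2 = -3 - 6 = -9)
C = 32 (C = -4*(-9) - 4 = 36 - 4 = 32)
-30*C*(-7) = -30*32*(-7) = -960*(-7) = 6720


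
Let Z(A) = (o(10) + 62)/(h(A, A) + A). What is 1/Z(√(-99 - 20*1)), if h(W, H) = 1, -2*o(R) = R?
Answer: 1/57 + I*√119/57 ≈ 0.017544 + 0.19138*I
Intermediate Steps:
o(R) = -R/2
Z(A) = 57/(1 + A) (Z(A) = (-½*10 + 62)/(1 + A) = (-5 + 62)/(1 + A) = 57/(1 + A))
1/Z(√(-99 - 20*1)) = 1/(57/(1 + √(-99 - 20*1))) = 1/(57/(1 + √(-99 - 20))) = 1/(57/(1 + √(-119))) = 1/(57/(1 + I*√119)) = 1/57 + I*√119/57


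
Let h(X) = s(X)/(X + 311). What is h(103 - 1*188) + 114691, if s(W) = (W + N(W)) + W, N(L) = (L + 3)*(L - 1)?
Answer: 12963524/113 ≈ 1.1472e+5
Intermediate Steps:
N(L) = (-1 + L)*(3 + L) (N(L) = (3 + L)*(-1 + L) = (-1 + L)*(3 + L))
s(W) = -3 + W**2 + 4*W (s(W) = (W + (-3 + W**2 + 2*W)) + W = (-3 + W**2 + 3*W) + W = -3 + W**2 + 4*W)
h(X) = (-3 + X**2 + 4*X)/(311 + X) (h(X) = (-3 + X**2 + 4*X)/(X + 311) = (-3 + X**2 + 4*X)/(311 + X))
h(103 - 1*188) + 114691 = (-3 + (103 - 1*188)**2 + 4*(103 - 1*188))/(311 + (103 - 1*188)) + 114691 = (-3 + (103 - 188)**2 + 4*(103 - 188))/(311 + (103 - 188)) + 114691 = (-3 + (-85)**2 + 4*(-85))/(311 - 85) + 114691 = (-3 + 7225 - 340)/226 + 114691 = (1/226)*6882 + 114691 = 3441/113 + 114691 = 12963524/113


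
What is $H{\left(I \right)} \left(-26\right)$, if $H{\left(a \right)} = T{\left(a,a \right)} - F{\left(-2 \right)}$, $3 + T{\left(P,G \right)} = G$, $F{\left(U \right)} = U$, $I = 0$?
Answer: $26$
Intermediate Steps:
$T{\left(P,G \right)} = -3 + G$
$H{\left(a \right)} = -1 + a$ ($H{\left(a \right)} = \left(-3 + a\right) - -2 = \left(-3 + a\right) + 2 = -1 + a$)
$H{\left(I \right)} \left(-26\right) = \left(-1 + 0\right) \left(-26\right) = \left(-1\right) \left(-26\right) = 26$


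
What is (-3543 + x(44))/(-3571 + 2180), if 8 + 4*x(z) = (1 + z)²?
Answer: 935/428 ≈ 2.1846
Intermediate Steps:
x(z) = -2 + (1 + z)²/4
(-3543 + x(44))/(-3571 + 2180) = (-3543 + (-2 + (1 + 44)²/4))/(-3571 + 2180) = (-3543 + (-2 + (¼)*45²))/(-1391) = (-3543 + (-2 + (¼)*2025))*(-1/1391) = (-3543 + (-2 + 2025/4))*(-1/1391) = (-3543 + 2017/4)*(-1/1391) = -12155/4*(-1/1391) = 935/428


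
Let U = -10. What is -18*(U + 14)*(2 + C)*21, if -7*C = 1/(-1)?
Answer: -3240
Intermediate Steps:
C = ⅐ (C = -⅐/(-1) = -⅐*(-1) = ⅐ ≈ 0.14286)
-18*(U + 14)*(2 + C)*21 = -18*(-10 + 14)*(2 + ⅐)*21 = -72*15/7*21 = -18*60/7*21 = -1080/7*21 = -3240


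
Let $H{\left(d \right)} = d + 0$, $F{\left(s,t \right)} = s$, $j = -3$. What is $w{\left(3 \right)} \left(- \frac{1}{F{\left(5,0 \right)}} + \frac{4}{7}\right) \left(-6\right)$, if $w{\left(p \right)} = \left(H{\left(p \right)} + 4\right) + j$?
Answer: $- \frac{312}{35} \approx -8.9143$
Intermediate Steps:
$H{\left(d \right)} = d$
$w{\left(p \right)} = 1 + p$ ($w{\left(p \right)} = \left(p + 4\right) - 3 = \left(4 + p\right) - 3 = 1 + p$)
$w{\left(3 \right)} \left(- \frac{1}{F{\left(5,0 \right)}} + \frac{4}{7}\right) \left(-6\right) = \left(1 + 3\right) \left(- \frac{1}{5} + \frac{4}{7}\right) \left(-6\right) = 4 \left(\left(-1\right) \frac{1}{5} + 4 \cdot \frac{1}{7}\right) \left(-6\right) = 4 \left(- \frac{1}{5} + \frac{4}{7}\right) \left(-6\right) = 4 \cdot \frac{13}{35} \left(-6\right) = \frac{52}{35} \left(-6\right) = - \frac{312}{35}$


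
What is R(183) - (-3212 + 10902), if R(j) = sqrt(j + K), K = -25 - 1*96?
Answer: -7690 + sqrt(62) ≈ -7682.1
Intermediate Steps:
K = -121 (K = -25 - 96 = -121)
R(j) = sqrt(-121 + j) (R(j) = sqrt(j - 121) = sqrt(-121 + j))
R(183) - (-3212 + 10902) = sqrt(-121 + 183) - (-3212 + 10902) = sqrt(62) - 1*7690 = sqrt(62) - 7690 = -7690 + sqrt(62)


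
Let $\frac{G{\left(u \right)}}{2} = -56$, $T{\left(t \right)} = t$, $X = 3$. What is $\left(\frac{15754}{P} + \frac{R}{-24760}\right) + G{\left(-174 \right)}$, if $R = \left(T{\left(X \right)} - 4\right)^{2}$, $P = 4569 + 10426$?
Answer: $- \frac{8238576071}{74255240} \approx -110.95$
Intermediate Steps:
$P = 14995$
$G{\left(u \right)} = -112$ ($G{\left(u \right)} = 2 \left(-56\right) = -112$)
$R = 1$ ($R = \left(3 - 4\right)^{2} = \left(-1\right)^{2} = 1$)
$\left(\frac{15754}{P} + \frac{R}{-24760}\right) + G{\left(-174 \right)} = \left(\frac{15754}{14995} + 1 \frac{1}{-24760}\right) - 112 = \left(15754 \cdot \frac{1}{14995} + 1 \left(- \frac{1}{24760}\right)\right) - 112 = \left(\frac{15754}{14995} - \frac{1}{24760}\right) - 112 = \frac{78010809}{74255240} - 112 = - \frac{8238576071}{74255240}$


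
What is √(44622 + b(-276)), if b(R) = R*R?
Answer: 3*√13422 ≈ 347.56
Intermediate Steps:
b(R) = R²
√(44622 + b(-276)) = √(44622 + (-276)²) = √(44622 + 76176) = √120798 = 3*√13422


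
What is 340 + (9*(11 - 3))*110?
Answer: 8260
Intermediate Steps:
340 + (9*(11 - 3))*110 = 340 + (9*8)*110 = 340 + 72*110 = 340 + 7920 = 8260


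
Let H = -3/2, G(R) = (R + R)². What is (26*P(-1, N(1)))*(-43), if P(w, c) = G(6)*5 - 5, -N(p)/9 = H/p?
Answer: -799370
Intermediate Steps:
G(R) = 4*R² (G(R) = (2*R)² = 4*R²)
H = -3/2 (H = -3*½ = -3/2 ≈ -1.5000)
N(p) = 27/(2*p) (N(p) = -(-27)/(2*p) = 27/(2*p))
P(w, c) = 715 (P(w, c) = (4*6²)*5 - 5 = (4*36)*5 - 5 = 144*5 - 5 = 720 - 5 = 715)
(26*P(-1, N(1)))*(-43) = (26*715)*(-43) = 18590*(-43) = -799370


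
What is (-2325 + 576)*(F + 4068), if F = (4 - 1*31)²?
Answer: -8389953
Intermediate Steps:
F = 729 (F = (4 - 31)² = (-27)² = 729)
(-2325 + 576)*(F + 4068) = (-2325 + 576)*(729 + 4068) = -1749*4797 = -8389953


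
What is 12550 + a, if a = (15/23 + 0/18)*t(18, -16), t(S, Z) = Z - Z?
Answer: 12550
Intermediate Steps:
t(S, Z) = 0
a = 0 (a = (15/23 + 0/18)*0 = (15*(1/23) + 0*(1/18))*0 = (15/23 + 0)*0 = (15/23)*0 = 0)
12550 + a = 12550 + 0 = 12550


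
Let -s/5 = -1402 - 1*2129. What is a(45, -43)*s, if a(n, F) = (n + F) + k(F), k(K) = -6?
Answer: -70620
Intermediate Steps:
a(n, F) = -6 + F + n (a(n, F) = (n + F) - 6 = (F + n) - 6 = -6 + F + n)
s = 17655 (s = -5*(-1402 - 1*2129) = -5*(-1402 - 2129) = -5*(-3531) = 17655)
a(45, -43)*s = (-6 - 43 + 45)*17655 = -4*17655 = -70620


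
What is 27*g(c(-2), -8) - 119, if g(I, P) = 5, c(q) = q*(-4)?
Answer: 16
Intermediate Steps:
c(q) = -4*q
27*g(c(-2), -8) - 119 = 27*5 - 119 = 135 - 119 = 16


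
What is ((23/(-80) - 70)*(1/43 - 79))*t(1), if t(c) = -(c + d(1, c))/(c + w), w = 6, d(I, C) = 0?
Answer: -4773927/6020 ≈ -793.01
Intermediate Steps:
t(c) = -c/(6 + c) (t(c) = -(c + 0)/(c + 6) = -c/(6 + c))
((23/(-80) - 70)*(1/43 - 79))*t(1) = ((23/(-80) - 70)*(1/43 - 79))*(-1*1/(6 + 1)) = ((23*(-1/80) - 70)*(1/43 - 79))*(-1*1/7) = ((-23/80 - 70)*(-3396/43))*(-1*1*⅐) = -5623/80*(-3396/43)*(-⅐) = (4773927/860)*(-⅐) = -4773927/6020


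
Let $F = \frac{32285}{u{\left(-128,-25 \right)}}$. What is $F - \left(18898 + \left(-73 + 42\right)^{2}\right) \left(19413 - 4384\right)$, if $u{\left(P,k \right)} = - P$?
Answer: $- \frac{38202964323}{128} \approx -2.9846 \cdot 10^{8}$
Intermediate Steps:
$F = \frac{32285}{128}$ ($F = \frac{32285}{\left(-1\right) \left(-128\right)} = \frac{32285}{128} \approx 252.23$)
$F - \left(18898 + \left(-73 + 42\right)^{2}\right) \left(19413 - 4384\right) = \frac{32285}{128} - \left(18898 + \left(-73 + 42\right)^{2}\right) \left(19413 - 4384\right) = \frac{32285}{128} - \left(18898 + \left(-31\right)^{2}\right) 15029 = \frac{32285}{128} - \left(18898 + 961\right) 15029 = \frac{32285}{128} - 19859 \cdot 15029 = \frac{32285}{128} - 298460911 = - \frac{38202964323}{128}$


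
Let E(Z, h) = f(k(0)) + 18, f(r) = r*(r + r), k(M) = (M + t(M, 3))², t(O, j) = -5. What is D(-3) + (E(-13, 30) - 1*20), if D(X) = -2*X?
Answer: 1254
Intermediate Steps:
k(M) = (-5 + M)² (k(M) = (M - 5)² = (-5 + M)²)
f(r) = 2*r² (f(r) = r*(2*r) = 2*r²)
E(Z, h) = 1268 (E(Z, h) = 2*((-5 + 0)²)² + 18 = 2*((-5)²)² + 18 = 2*25² + 18 = 2*625 + 18 = 1250 + 18 = 1268)
D(-3) + (E(-13, 30) - 1*20) = -2*(-3) + (1268 - 1*20) = 6 + (1268 - 20) = 6 + 1248 = 1254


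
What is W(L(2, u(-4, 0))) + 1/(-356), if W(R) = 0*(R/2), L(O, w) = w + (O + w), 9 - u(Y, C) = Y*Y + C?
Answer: -1/356 ≈ -0.0028090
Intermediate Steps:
u(Y, C) = 9 - C - Y**2 (u(Y, C) = 9 - (Y*Y + C) = 9 - (Y**2 + C) = 9 - (C + Y**2) = 9 + (-C - Y**2) = 9 - C - Y**2)
L(O, w) = O + 2*w
W(R) = 0 (W(R) = 0*(R*(1/2)) = 0*(R/2) = 0)
W(L(2, u(-4, 0))) + 1/(-356) = 0 + 1/(-356) = 0 - 1/356 = -1/356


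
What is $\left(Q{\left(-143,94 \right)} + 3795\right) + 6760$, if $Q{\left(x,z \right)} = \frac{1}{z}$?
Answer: $\frac{992171}{94} \approx 10555.0$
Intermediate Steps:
$\left(Q{\left(-143,94 \right)} + 3795\right) + 6760 = \left(\frac{1}{94} + 3795\right) + 6760 = \frac{356731}{94} + 6760 = \frac{992171}{94}$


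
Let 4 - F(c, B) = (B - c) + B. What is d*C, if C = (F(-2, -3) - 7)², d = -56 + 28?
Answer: -28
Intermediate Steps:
F(c, B) = 4 + c - 2*B (F(c, B) = 4 - ((B - c) + B) = 4 - (-c + 2*B) = 4 + (c - 2*B) = 4 + c - 2*B)
d = -28
C = 1 (C = ((4 - 2 - 2*(-3)) - 7)² = ((4 - 2 + 6) - 7)² = (8 - 7)² = 1² = 1)
d*C = -28*1 = -28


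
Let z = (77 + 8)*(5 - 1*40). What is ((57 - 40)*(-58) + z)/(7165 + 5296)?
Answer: -233/733 ≈ -0.31787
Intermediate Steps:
z = -2975 (z = 85*(5 - 40) = 85*(-35) = -2975)
((57 - 40)*(-58) + z)/(7165 + 5296) = ((57 - 40)*(-58) - 2975)/(7165 + 5296) = (17*(-58) - 2975)/12461 = (-986 - 2975)*(1/12461) = -3961*1/12461 = -233/733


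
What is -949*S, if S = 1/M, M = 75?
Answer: -949/75 ≈ -12.653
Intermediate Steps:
S = 1/75 ≈ 0.013333
-949*S = -949*1/75 = -949/75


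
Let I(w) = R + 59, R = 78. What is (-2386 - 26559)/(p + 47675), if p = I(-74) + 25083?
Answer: -5789/14579 ≈ -0.39708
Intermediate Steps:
I(w) = 137 (I(w) = 78 + 59 = 137)
p = 25220 (p = 137 + 25083 = 25220)
(-2386 - 26559)/(p + 47675) = (-2386 - 26559)/(25220 + 47675) = -28945/72895 = -28945*1/72895 = -5789/14579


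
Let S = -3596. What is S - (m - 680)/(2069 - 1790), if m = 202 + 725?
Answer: -1003531/279 ≈ -3596.9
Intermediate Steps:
m = 927
S - (m - 680)/(2069 - 1790) = -3596 - (927 - 680)/(2069 - 1790) = -3596 - 247/279 = -1003531/279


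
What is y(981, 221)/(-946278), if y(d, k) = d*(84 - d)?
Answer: 97773/105142 ≈ 0.92991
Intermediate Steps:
y(981, 221)/(-946278) = (981*(84 - 1*981))/(-946278) = (981*(84 - 981))*(-1/946278) = (981*(-897))*(-1/946278) = -879957*(-1/946278) = 97773/105142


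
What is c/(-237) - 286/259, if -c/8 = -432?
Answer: -320962/20461 ≈ -15.687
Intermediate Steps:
c = 3456 (c = -8*(-432) = 3456)
c/(-237) - 286/259 = 3456/(-237) - 286/259 = 3456*(-1/237) - 286*1/259 = -1152/79 - 286/259 = -320962/20461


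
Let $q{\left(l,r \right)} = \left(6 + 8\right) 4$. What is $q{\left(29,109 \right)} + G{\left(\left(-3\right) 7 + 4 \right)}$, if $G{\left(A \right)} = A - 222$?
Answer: $-183$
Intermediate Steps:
$G{\left(A \right)} = -222 + A$
$q{\left(l,r \right)} = 56$ ($q{\left(l,r \right)} = 14 \cdot 4 = 56$)
$q{\left(29,109 \right)} + G{\left(\left(-3\right) 7 + 4 \right)} = 56 + \left(-222 + \left(\left(-3\right) 7 + 4\right)\right) = 56 + \left(-222 + \left(-21 + 4\right)\right) = 56 - 239 = -183$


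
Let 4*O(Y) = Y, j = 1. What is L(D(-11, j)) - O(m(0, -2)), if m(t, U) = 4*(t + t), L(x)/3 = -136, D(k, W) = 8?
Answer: -408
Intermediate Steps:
L(x) = -408 (L(x) = 3*(-136) = -408)
m(t, U) = 8*t (m(t, U) = 4*(2*t) = 8*t)
O(Y) = Y/4
L(D(-11, j)) - O(m(0, -2)) = -408 - 8*0/4 = -408 - 0/4 = -408 - 1*0 = -408 + 0 = -408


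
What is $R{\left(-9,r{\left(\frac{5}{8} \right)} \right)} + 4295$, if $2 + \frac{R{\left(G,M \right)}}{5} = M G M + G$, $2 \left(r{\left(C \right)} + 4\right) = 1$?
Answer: $\frac{14755}{4} \approx 3688.8$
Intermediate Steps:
$r{\left(C \right)} = - \frac{7}{2}$ ($r{\left(C \right)} = -4 + \frac{1}{2} \cdot 1 = -4 + \frac{1}{2} = - \frac{7}{2}$)
$R{\left(G,M \right)} = -10 + 5 G + 5 G M^{2}$ ($R{\left(G,M \right)} = -10 + 5 \left(M G M + G\right) = -10 + 5 \left(G M M + G\right) = -10 + 5 \left(G M^{2} + G\right) = -10 + 5 \left(G + G M^{2}\right) = -10 + \left(5 G + 5 G M^{2}\right) = -10 + 5 G + 5 G M^{2}$)
$R{\left(-9,r{\left(\frac{5}{8} \right)} \right)} + 4295 = \left(-10 + 5 \left(-9\right) + 5 \left(-9\right) \left(- \frac{7}{2}\right)^{2}\right) + 4295 = \left(-10 - 45 + 5 \left(-9\right) \frac{49}{4}\right) + 4295 = \left(-10 - 45 - \frac{2205}{4}\right) + 4295 = - \frac{2425}{4} + 4295 = \frac{14755}{4}$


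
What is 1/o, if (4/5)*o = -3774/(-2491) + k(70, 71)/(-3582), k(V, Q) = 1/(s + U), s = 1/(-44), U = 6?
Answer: 1173343203/2222029675 ≈ 0.52805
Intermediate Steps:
s = -1/44 ≈ -0.022727
k(V, Q) = 44/263 (k(V, Q) = 1/(-1/44 + 6) = 1/(263/44) = 44/263)
o = 2222029675/1173343203 (o = 5*(-3774/(-2491) + (44/263)/(-3582))/4 = 5*(-3774*(-1/2491) + (44/263)*(-1/3582))/4 = 5*(3774/2491 - 22/471033)/4 = (5/4)*(1777623740/1173343203) = 2222029675/1173343203 ≈ 1.8938)
1/o = 1/(2222029675/1173343203) = 1173343203/2222029675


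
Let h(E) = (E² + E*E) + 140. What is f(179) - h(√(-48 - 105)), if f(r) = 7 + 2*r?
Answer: 531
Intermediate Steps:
h(E) = 140 + 2*E² (h(E) = (E² + E²) + 140 = 2*E² + 140 = 140 + 2*E²)
f(179) - h(√(-48 - 105)) = (7 + 2*179) - (140 + 2*(√(-48 - 105))²) = (7 + 358) - (140 + 2*(√(-153))²) = 365 - (140 + 2*(3*I*√17)²) = 365 - (140 + 2*(-153)) = 365 - (140 - 306) = 365 - 1*(-166) = 365 + 166 = 531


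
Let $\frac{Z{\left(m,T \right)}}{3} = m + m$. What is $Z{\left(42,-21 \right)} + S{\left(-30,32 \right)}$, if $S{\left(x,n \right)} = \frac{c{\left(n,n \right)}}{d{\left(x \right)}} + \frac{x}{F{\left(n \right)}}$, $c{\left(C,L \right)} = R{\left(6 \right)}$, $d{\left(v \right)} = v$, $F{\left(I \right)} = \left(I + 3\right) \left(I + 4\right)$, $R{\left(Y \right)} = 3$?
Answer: $\frac{26447}{105} \approx 251.88$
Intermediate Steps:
$F{\left(I \right)} = \left(3 + I\right) \left(4 + I\right)$
$c{\left(C,L \right)} = 3$
$Z{\left(m,T \right)} = 6 m$ ($Z{\left(m,T \right)} = 3 \left(m + m\right) = 3 \cdot 2 m = 6 m$)
$S{\left(x,n \right)} = \frac{3}{x} + \frac{x}{12 + n^{2} + 7 n}$
$Z{\left(42,-21 \right)} + S{\left(-30,32 \right)} = 6 \cdot 42 - \left(\frac{1}{10} + \frac{30}{12 + 32^{2} + 7 \cdot 32}\right) = 252 - \left(\frac{1}{10} + \frac{30}{12 + 1024 + 224}\right) = 252 - \left(\frac{1}{10} + \frac{30}{1260}\right) = 252 - \frac{13}{105} = \frac{26447}{105}$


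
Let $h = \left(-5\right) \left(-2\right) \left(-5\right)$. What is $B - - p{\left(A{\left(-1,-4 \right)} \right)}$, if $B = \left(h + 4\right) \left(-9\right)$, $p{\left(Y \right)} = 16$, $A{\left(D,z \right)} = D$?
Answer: $430$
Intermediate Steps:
$h = -50$ ($h = 10 \left(-5\right) = -50$)
$B = 414$ ($B = \left(-50 + 4\right) \left(-9\right) = \left(-46\right) \left(-9\right) = 414$)
$B - - p{\left(A{\left(-1,-4 \right)} \right)} = 414 - \left(-1\right) 16 = 414 - -16 = 414 + 16 = 430$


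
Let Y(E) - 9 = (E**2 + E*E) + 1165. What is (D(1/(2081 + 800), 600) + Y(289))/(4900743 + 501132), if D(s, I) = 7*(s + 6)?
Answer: 96950261/3112560375 ≈ 0.031148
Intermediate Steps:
D(s, I) = 42 + 7*s (D(s, I) = 7*(6 + s) = 42 + 7*s)
Y(E) = 1174 + 2*E**2 (Y(E) = 9 + ((E**2 + E*E) + 1165) = 9 + ((E**2 + E**2) + 1165) = 9 + (2*E**2 + 1165) = 9 + (1165 + 2*E**2) = 1174 + 2*E**2)
(D(1/(2081 + 800), 600) + Y(289))/(4900743 + 501132) = ((42 + 7/(2081 + 800)) + (1174 + 2*289**2))/(4900743 + 501132) = ((42 + 7/2881) + (1174 + 2*83521))/5401875 = ((42 + 7*(1/2881)) + (1174 + 167042))*(1/5401875) = ((42 + 7/2881) + 168216)*(1/5401875) = (121009/2881 + 168216)*(1/5401875) = (484751305/2881)*(1/5401875) = 96950261/3112560375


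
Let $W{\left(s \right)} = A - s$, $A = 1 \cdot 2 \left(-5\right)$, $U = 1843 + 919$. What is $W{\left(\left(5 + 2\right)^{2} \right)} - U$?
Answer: $-2821$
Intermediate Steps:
$U = 2762$
$A = -10$ ($A = 2 \left(-5\right) = -10$)
$W{\left(s \right)} = -10 - s$
$W{\left(\left(5 + 2\right)^{2} \right)} - U = \left(-10 - \left(5 + 2\right)^{2}\right) - 2762 = \left(-10 - 7^{2}\right) - 2762 = \left(-10 - 49\right) - 2762 = -59 - 2762 = -2821$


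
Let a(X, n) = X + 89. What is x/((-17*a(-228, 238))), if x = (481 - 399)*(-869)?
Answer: -71258/2363 ≈ -30.156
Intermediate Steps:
a(X, n) = 89 + X
x = -71258 (x = 82*(-869) = -71258)
x/((-17*a(-228, 238))) = -71258*(-1/(17*(89 - 228))) = -71258/((-17*(-139))) = -71258/2363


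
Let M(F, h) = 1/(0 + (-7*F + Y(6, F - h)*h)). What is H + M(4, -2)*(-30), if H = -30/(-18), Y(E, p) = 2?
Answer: 125/48 ≈ 2.6042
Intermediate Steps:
M(F, h) = 1/(-7*F + 2*h) (M(F, h) = 1/(0 + (-7*F + 2*h)) = 1/(-7*F + 2*h))
H = 5/3 (H = -30*(-1/18) = 5/3 ≈ 1.6667)
H + M(4, -2)*(-30) = 5/3 - 30/(-7*4 + 2*(-2)) = 5/3 - 30/(-28 - 4) = 5/3 - 30/(-32) = 5/3 - 1/32*(-30) = 5/3 + 15/16 = 125/48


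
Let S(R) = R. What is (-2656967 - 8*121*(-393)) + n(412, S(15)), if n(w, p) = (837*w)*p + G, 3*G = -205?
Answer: 8688146/3 ≈ 2.8960e+6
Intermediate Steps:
G = -205/3 (G = (⅓)*(-205) = -205/3 ≈ -68.333)
n(w, p) = -205/3 + 837*p*w (n(w, p) = (837*w)*p - 205/3 = 837*p*w - 205/3 = -205/3 + 837*p*w)
(-2656967 - 8*121*(-393)) + n(412, S(15)) = (-2656967 - 8*121*(-393)) + (-205/3 + 837*15*412) = (-2656967 - 968*(-393)) + (-205/3 + 5172660) = (-2656967 + 380424) + 15517775/3 = -2276543 + 15517775/3 = 8688146/3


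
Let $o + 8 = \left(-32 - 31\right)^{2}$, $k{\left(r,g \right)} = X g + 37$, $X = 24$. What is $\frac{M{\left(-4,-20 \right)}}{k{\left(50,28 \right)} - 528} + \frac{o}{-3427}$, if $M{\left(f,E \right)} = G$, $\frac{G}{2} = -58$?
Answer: $- \frac{1114473}{620287} \approx -1.7967$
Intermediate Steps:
$G = -116$ ($G = 2 \left(-58\right) = -116$)
$M{\left(f,E \right)} = -116$
$k{\left(r,g \right)} = 37 + 24 g$ ($k{\left(r,g \right)} = 24 g + 37 = 37 + 24 g$)
$o = 3961$ ($o = -8 + \left(-32 - 31\right)^{2} = -8 + \left(-63\right)^{2} = -8 + 3969 = 3961$)
$\frac{M{\left(-4,-20 \right)}}{k{\left(50,28 \right)} - 528} + \frac{o}{-3427} = - \frac{116}{\left(37 + 24 \cdot 28\right) - 528} + \frac{3961}{-3427} = - \frac{116}{\left(37 + 672\right) - 528} + 3961 \left(- \frac{1}{3427}\right) = - \frac{116}{709 - 528} - \frac{3961}{3427} = - \frac{116}{181} - \frac{3961}{3427} = - \frac{1114473}{620287}$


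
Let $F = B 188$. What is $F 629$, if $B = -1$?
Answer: $-118252$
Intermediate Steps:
$F = -188$ ($F = \left(-1\right) 188 = -188$)
$F 629 = \left(-188\right) 629 = -118252$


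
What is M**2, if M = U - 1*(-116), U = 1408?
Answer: 2322576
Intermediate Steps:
M = 1524 (M = 1408 - 1*(-116) = 1408 + 116 = 1524)
M**2 = 1524**2 = 2322576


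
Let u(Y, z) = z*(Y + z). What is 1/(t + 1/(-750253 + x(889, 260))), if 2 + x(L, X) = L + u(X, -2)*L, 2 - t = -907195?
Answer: 1208090/1095975623729 ≈ 1.1023e-6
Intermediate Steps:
t = 907197 (t = 2 - 1*(-907195) = 2 + 907195 = 907197)
x(L, X) = -2 + L + L*(4 - 2*X) (x(L, X) = -2 + (L + (-2*(X - 2))*L) = -2 + (L + (-2*(-2 + X))*L) = -2 + (L + (4 - 2*X)*L) = -2 + (L + L*(4 - 2*X)) = -2 + L + L*(4 - 2*X))
1/(t + 1/(-750253 + x(889, 260))) = 1/(907197 + 1/(-750253 + (-2 + 889 + 2*889*(2 - 1*260)))) = 1/(907197 + 1/(-750253 + (-2 + 889 + 2*889*(2 - 260)))) = 1/(907197 + 1/(-750253 + (-2 + 889 + 2*889*(-258)))) = 1/(907197 + 1/(-750253 + (-2 + 889 - 458724))) = 1/(907197 + 1/(-750253 - 457837)) = 1/(907197 + 1/(-1208090)) = 1/(907197 - 1/1208090) = 1/(1095975623729/1208090) = 1208090/1095975623729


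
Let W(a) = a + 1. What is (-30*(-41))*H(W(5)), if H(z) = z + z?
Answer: 14760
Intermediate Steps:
W(a) = 1 + a
H(z) = 2*z
(-30*(-41))*H(W(5)) = (-30*(-41))*(2*(1 + 5)) = 1230*(2*6) = 1230*12 = 14760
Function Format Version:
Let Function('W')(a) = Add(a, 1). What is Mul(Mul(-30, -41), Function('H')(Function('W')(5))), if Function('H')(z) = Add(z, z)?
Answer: 14760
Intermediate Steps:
Function('W')(a) = Add(1, a)
Function('H')(z) = Mul(2, z)
Mul(Mul(-30, -41), Function('H')(Function('W')(5))) = Mul(Mul(-30, -41), Mul(2, Add(1, 5))) = Mul(1230, Mul(2, 6)) = Mul(1230, 12) = 14760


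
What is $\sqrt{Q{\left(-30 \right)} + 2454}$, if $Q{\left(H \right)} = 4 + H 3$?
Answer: $8 \sqrt{37} \approx 48.662$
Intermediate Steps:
$Q{\left(H \right)} = 4 + 3 H$
$\sqrt{Q{\left(-30 \right)} + 2454} = \sqrt{\left(4 + 3 \left(-30\right)\right) + 2454} = \sqrt{\left(4 - 90\right) + 2454} = \sqrt{-86 + 2454} = \sqrt{2368} = 8 \sqrt{37}$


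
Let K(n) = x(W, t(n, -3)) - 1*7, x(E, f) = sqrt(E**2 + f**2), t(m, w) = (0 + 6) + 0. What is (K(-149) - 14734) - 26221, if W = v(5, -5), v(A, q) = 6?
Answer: -40962 + 6*sqrt(2) ≈ -40954.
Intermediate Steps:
t(m, w) = 6 (t(m, w) = 6 + 0 = 6)
W = 6
K(n) = -7 + 6*sqrt(2) (K(n) = sqrt(6**2 + 6**2) - 1*7 = sqrt(36 + 36) - 7 = sqrt(72) - 7 = 6*sqrt(2) - 7 = -7 + 6*sqrt(2))
(K(-149) - 14734) - 26221 = ((-7 + 6*sqrt(2)) - 14734) - 26221 = (-14741 + 6*sqrt(2)) - 26221 = -40962 + 6*sqrt(2)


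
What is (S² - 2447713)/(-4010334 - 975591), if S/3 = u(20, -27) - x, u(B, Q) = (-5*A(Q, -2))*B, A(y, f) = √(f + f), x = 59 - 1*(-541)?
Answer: -432287/4985925 - 28800*I/66479 ≈ -0.086702 - 0.43322*I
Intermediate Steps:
x = 600 (x = 59 + 541 = 600)
A(y, f) = √2*√f (A(y, f) = √(2*f) = √2*√f)
u(B, Q) = -10*I*B (u(B, Q) = (-5*√2*√(-2))*B = (-5*√2*I*√2)*B = (-10*I)*B = -10*I*B)
S = -1800 - 600*I (S = 3*(-10*I*20 - 1*600) = 3*(-200*I - 600) = 3*(-600 - 200*I) = -1800 - 600*I ≈ -1800.0 - 600.0*I)
(S² - 2447713)/(-4010334 - 975591) = ((-1800 - 600*I)² - 2447713)/(-4010334 - 975591) = (-2447713 + (-1800 - 600*I)²)/(-4985925) = (-2447713 + (-1800 - 600*I)²)*(-1/4985925) = 2447713/4985925 - (-1800 - 600*I)²/4985925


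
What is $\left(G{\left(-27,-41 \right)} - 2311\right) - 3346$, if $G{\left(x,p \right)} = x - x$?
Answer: $-5657$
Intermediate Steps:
$G{\left(x,p \right)} = 0$
$\left(G{\left(-27,-41 \right)} - 2311\right) - 3346 = \left(0 - 2311\right) - 3346 = -2311 - 3346 = -5657$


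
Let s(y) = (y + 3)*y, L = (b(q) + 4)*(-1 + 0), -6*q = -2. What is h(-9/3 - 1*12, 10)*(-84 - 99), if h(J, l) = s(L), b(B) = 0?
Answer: -732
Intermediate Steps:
q = ⅓ (q = -⅙*(-2) = ⅓ ≈ 0.33333)
L = -4 (L = (0 + 4)*(-1 + 0) = 4*(-1) = -4)
s(y) = y*(3 + y) (s(y) = (3 + y)*y = y*(3 + y))
h(J, l) = 4 (h(J, l) = -4*(3 - 4) = -4*(-1) = 4)
h(-9/3 - 1*12, 10)*(-84 - 99) = 4*(-84 - 99) = 4*(-183) = -732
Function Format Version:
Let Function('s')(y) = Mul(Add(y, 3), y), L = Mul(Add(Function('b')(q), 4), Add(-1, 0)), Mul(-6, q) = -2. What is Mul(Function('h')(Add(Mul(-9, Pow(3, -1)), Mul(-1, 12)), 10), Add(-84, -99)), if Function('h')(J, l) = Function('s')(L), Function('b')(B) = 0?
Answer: -732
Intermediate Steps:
q = Rational(1, 3) (q = Mul(Rational(-1, 6), -2) = Rational(1, 3) ≈ 0.33333)
L = -4 (L = Mul(Add(0, 4), Add(-1, 0)) = Mul(4, -1) = -4)
Function('s')(y) = Mul(y, Add(3, y)) (Function('s')(y) = Mul(Add(3, y), y) = Mul(y, Add(3, y)))
Function('h')(J, l) = 4 (Function('h')(J, l) = Mul(-4, Add(3, -4)) = Mul(-4, -1) = 4)
Mul(Function('h')(Add(Mul(-9, Pow(3, -1)), Mul(-1, 12)), 10), Add(-84, -99)) = Mul(4, Add(-84, -99)) = Mul(4, -183) = -732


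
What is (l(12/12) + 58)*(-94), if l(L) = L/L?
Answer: -5546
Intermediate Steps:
l(L) = 1
(l(12/12) + 58)*(-94) = (1 + 58)*(-94) = 59*(-94) = -5546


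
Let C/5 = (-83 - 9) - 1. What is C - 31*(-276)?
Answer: 8091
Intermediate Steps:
C = -465 (C = 5*((-83 - 9) - 1) = 5*(-92 - 1) = 5*(-93) = -465)
C - 31*(-276) = -465 - 31*(-276) = -465 + 8556 = 8091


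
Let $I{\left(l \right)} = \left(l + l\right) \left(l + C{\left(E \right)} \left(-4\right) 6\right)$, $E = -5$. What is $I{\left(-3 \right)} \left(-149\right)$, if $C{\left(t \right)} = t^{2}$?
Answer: $-539082$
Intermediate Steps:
$I{\left(l \right)} = 2 l \left(-600 + l\right)$ ($I{\left(l \right)} = \left(l + l\right) \left(l + \left(-5\right)^{2} \left(-4\right) 6\right) = 2 l \left(l + 25 \left(-4\right) 6\right) = 2 l \left(l - 600\right) = 2 l \left(-600 + l\right)$)
$I{\left(-3 \right)} \left(-149\right) = 2 \left(-3\right) \left(-600 - 3\right) \left(-149\right) = 2 \left(-3\right) \left(-603\right) \left(-149\right) = 3618 \left(-149\right) = -539082$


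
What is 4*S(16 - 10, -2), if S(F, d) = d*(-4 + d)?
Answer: 48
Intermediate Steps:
4*S(16 - 10, -2) = 4*(-2*(-4 - 2)) = 4*(-2*(-6)) = 4*12 = 48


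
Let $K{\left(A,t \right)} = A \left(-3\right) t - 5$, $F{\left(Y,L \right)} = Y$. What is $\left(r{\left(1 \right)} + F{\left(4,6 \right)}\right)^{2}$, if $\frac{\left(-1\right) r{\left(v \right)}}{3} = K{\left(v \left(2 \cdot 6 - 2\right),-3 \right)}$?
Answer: $63001$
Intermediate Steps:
$K{\left(A,t \right)} = -5 - 3 A t$ ($K{\left(A,t \right)} = - 3 A t - 5 = -5 - 3 A t$)
$r{\left(v \right)} = 15 - 270 v$ ($r{\left(v \right)} = - 3 \left(-5 - 3 v \left(2 \cdot 6 - 2\right) \left(-3\right)\right) = - 3 \left(-5 - 3 v \left(12 - 2\right) \left(-3\right)\right) = - 3 \left(-5 - 3 v 10 \left(-3\right)\right) = - 3 \left(-5 - 3 \cdot 10 v \left(-3\right)\right) = - 3 \left(-5 + 90 v\right) = 15 - 270 v$)
$\left(r{\left(1 \right)} + F{\left(4,6 \right)}\right)^{2} = \left(\left(15 - 270\right) + 4\right)^{2} = \left(-255 + 4\right)^{2} = \left(-251\right)^{2} = 63001$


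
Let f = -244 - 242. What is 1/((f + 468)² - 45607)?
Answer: -1/45283 ≈ -2.2083e-5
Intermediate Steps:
f = -486
1/((f + 468)² - 45607) = 1/((-486 + 468)² - 45607) = 1/((-18)² - 45607) = 1/(324 - 45607) = 1/(-45283) = -1/45283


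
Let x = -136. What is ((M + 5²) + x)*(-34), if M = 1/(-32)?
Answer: 60401/16 ≈ 3775.1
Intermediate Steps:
M = -1/32 ≈ -0.031250
((M + 5²) + x)*(-34) = ((-1/32 + 5²) - 136)*(-34) = ((-1/32 + 25) - 136)*(-34) = (799/32 - 136)*(-34) = -3553/32*(-34) = 60401/16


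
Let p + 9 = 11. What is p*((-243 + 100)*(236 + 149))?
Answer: -110110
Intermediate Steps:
p = 2 (p = -9 + 11 = 2)
p*((-243 + 100)*(236 + 149)) = 2*((-243 + 100)*(236 + 149)) = 2*(-143*385) = 2*(-55055) = -110110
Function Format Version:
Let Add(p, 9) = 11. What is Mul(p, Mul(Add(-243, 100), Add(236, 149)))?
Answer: -110110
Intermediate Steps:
p = 2 (p = Add(-9, 11) = 2)
Mul(p, Mul(Add(-243, 100), Add(236, 149))) = Mul(2, Mul(Add(-243, 100), Add(236, 149))) = Mul(2, Mul(-143, 385)) = Mul(2, -55055) = -110110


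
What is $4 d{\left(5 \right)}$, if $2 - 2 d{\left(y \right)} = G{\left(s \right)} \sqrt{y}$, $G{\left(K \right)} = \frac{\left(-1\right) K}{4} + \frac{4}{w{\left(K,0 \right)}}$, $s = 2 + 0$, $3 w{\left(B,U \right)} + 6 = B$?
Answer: $4 + 7 \sqrt{5} \approx 19.652$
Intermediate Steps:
$w{\left(B,U \right)} = -2 + \frac{B}{3}$
$s = 2$
$G{\left(K \right)} = \frac{4}{-2 + \frac{K}{3}} - \frac{K}{4}$ ($G{\left(K \right)} = \frac{\left(-1\right) K}{4} + \frac{4}{-2 + \frac{K}{3}} = - K \frac{1}{4} + \frac{4}{-2 + \frac{K}{3}} = - \frac{K}{4} + \frac{4}{-2 + \frac{K}{3}} = \frac{4}{-2 + \frac{K}{3}} - \frac{K}{4}$)
$d{\left(y \right)} = 1 + \frac{7 \sqrt{y}}{4}$ ($d{\left(y \right)} = 1 - \frac{\frac{48 - 2 \left(-6 + 2\right)}{4 \left(-6 + 2\right)} \sqrt{y}}{2} = 1 - \frac{\frac{48 - 2 \left(-4\right)}{4 \left(-4\right)} \sqrt{y}}{2} = 1 - \frac{\frac{1}{4} \left(- \frac{1}{4}\right) \left(48 + 8\right) \sqrt{y}}{2} = 1 - \frac{\frac{1}{4} \left(- \frac{1}{4}\right) 56 \sqrt{y}}{2} = 1 - \frac{\left(- \frac{7}{2}\right) \sqrt{y}}{2} = 1 + \frac{7 \sqrt{y}}{4}$)
$4 d{\left(5 \right)} = 4 \left(1 + \frac{7 \sqrt{5}}{4}\right) = 4 + 7 \sqrt{5}$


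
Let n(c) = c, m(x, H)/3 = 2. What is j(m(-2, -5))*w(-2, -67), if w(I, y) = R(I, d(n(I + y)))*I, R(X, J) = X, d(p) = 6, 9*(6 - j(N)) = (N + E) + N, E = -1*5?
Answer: 188/9 ≈ 20.889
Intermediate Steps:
E = -5
m(x, H) = 6 (m(x, H) = 3*2 = 6)
j(N) = 59/9 - 2*N/9 (j(N) = 6 - ((N - 5) + N)/9 = 6 - ((-5 + N) + N)/9 = 6 - (-5 + 2*N)/9 = 6 + (5/9 - 2*N/9) = 59/9 - 2*N/9)
w(I, y) = I² (w(I, y) = I*I = I²)
j(m(-2, -5))*w(-2, -67) = (59/9 - 2/9*6)*(-2)² = (59/9 - 4/3)*4 = (47/9)*4 = 188/9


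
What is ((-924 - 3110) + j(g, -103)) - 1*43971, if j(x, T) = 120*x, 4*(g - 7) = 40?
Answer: -45965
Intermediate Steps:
g = 17 (g = 7 + (¼)*40 = 7 + 10 = 17)
((-924 - 3110) + j(g, -103)) - 1*43971 = ((-924 - 3110) + 120*17) - 1*43971 = (-4034 + 2040) - 43971 = -1994 - 43971 = -45965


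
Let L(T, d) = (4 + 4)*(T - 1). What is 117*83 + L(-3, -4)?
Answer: 9679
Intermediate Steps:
L(T, d) = -8 + 8*T (L(T, d) = 8*(-1 + T) = -8 + 8*T)
117*83 + L(-3, -4) = 117*83 + (-8 + 8*(-3)) = 9711 + (-8 - 24) = 9711 - 32 = 9679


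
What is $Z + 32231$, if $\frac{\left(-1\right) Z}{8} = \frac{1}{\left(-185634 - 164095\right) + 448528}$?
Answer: $\frac{3184390561}{98799} \approx 32231.0$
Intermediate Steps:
$Z = - \frac{8}{98799}$ ($Z = - \frac{8}{\left(-185634 - 164095\right) + 448528} = - \frac{8}{-349729 + 448528} = - \frac{8}{98799} \approx -8.0972 \cdot 10^{-5}$)
$Z + 32231 = - \frac{8}{98799} + 32231 = \frac{3184390561}{98799}$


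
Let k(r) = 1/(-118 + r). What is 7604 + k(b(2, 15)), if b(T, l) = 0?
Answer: 897271/118 ≈ 7604.0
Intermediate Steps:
7604 + k(b(2, 15)) = 7604 + 1/(-118 + 0) = 7604 + 1/(-118) = 7604 - 1/118 = 897271/118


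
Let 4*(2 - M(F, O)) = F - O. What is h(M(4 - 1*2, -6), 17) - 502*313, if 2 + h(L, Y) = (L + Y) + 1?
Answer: -157110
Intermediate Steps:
M(F, O) = 2 - F/4 + O/4 (M(F, O) = 2 - (F - O)/4 = 2 + (-F/4 + O/4) = 2 - F/4 + O/4)
h(L, Y) = -1 + L + Y (h(L, Y) = -2 + ((L + Y) + 1) = -2 + (1 + L + Y) = -1 + L + Y)
h(M(4 - 1*2, -6), 17) - 502*313 = (-1 + (2 - (4 - 1*2)/4 + (1/4)*(-6)) + 17) - 502*313 = (-1 + (2 - (4 - 2)/4 - 3/2) + 17) - 157126 = (-1 + (2 - 1/4*2 - 3/2) + 17) - 157126 = (-1 + (2 - 1/2 - 3/2) + 17) - 157126 = (-1 + 0 + 17) - 157126 = 16 - 157126 = -157110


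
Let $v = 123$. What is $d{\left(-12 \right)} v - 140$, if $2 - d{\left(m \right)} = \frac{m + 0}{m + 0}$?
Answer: $-17$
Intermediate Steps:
$d{\left(m \right)} = 1$ ($d{\left(m \right)} = 2 - \frac{m + 0}{m + 0} = 2 - \frac{m}{m} = 2 - 1 = 1$)
$d{\left(-12 \right)} v - 140 = 1 \cdot 123 - 140 = 123 - 140 = -17$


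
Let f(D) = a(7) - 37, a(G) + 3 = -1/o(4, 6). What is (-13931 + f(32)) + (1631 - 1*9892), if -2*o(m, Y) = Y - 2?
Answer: -44463/2 ≈ -22232.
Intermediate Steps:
o(m, Y) = 1 - Y/2 (o(m, Y) = -(Y - 2)/2 = -(-2 + Y)/2 = 1 - Y/2)
a(G) = -5/2 (a(G) = -3 - 1/(1 - ½*6) = -3 - 1/(1 - 3) = -3 - 1/(-2) = -3 - 1*(-½) = -3 + ½ = -5/2)
f(D) = -79/2 (f(D) = -5/2 - 37 = -79/2)
(-13931 + f(32)) + (1631 - 1*9892) = (-13931 - 79/2) + (1631 - 1*9892) = -27941/2 + (1631 - 9892) = -27941/2 - 8261 = -44463/2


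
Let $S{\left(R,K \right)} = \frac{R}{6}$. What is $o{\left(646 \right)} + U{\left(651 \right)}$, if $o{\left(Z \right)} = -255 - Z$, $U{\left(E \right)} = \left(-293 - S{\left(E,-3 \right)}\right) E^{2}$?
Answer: $- \frac{340314005}{2} \approx -1.7016 \cdot 10^{8}$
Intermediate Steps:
$S{\left(R,K \right)} = \frac{R}{6}$ ($S{\left(R,K \right)} = R \frac{1}{6} = \frac{R}{6}$)
$U{\left(E \right)} = E^{2} \left(-293 - \frac{E}{6}\right)$ ($U{\left(E \right)} = \left(-293 - \frac{E}{6}\right) E^{2} = E^{2} \left(-293 - \frac{E}{6}\right)$)
$o{\left(646 \right)} + U{\left(651 \right)} = \left(-255 - 646\right) + \frac{651^{2} \left(-1758 - 651\right)}{6} = \left(-255 - 646\right) + \frac{1}{6} \cdot 423801 \left(-1758 - 651\right) = -901 + \frac{1}{6} \cdot 423801 \left(-2409\right) = -901 - \frac{340312203}{2} = - \frac{340314005}{2}$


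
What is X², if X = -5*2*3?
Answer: 900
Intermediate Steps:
X = -30 (X = -10*3 = -30)
X² = (-30)² = 900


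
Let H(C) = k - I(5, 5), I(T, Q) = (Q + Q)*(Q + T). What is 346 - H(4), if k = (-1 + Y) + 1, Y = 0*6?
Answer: 446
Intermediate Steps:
Y = 0
I(T, Q) = 2*Q*(Q + T) (I(T, Q) = (2*Q)*(Q + T) = 2*Q*(Q + T))
k = 0 (k = (-1 + 0) + 1 = -1 + 1 = 0)
H(C) = -100 (H(C) = 0 - 2*5*(5 + 5) = 0 - 2*5*10 = 0 - 1*100 = 0 - 100 = -100)
346 - H(4) = 346 - 1*(-100) = 346 + 100 = 446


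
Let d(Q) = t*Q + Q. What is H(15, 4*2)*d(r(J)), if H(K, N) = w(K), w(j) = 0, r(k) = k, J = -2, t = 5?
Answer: 0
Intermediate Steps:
H(K, N) = 0
d(Q) = 6*Q (d(Q) = 5*Q + Q = 6*Q)
H(15, 4*2)*d(r(J)) = 0*(6*(-2)) = 0*(-12) = 0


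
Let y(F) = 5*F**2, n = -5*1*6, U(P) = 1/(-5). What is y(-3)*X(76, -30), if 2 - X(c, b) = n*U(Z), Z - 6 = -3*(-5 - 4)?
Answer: -180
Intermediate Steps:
Z = 33 (Z = 6 - 3*(-5 - 4) = 6 - 3*(-9) = 6 + 27 = 33)
U(P) = -1/5
n = -30 (n = -5*6 = -30)
X(c, b) = -4 (X(c, b) = 2 - (-30)*(-1)/5 = 2 - 1*6 = 2 - 6 = -4)
y(-3)*X(76, -30) = (5*(-3)**2)*(-4) = (5*9)*(-4) = 45*(-4) = -180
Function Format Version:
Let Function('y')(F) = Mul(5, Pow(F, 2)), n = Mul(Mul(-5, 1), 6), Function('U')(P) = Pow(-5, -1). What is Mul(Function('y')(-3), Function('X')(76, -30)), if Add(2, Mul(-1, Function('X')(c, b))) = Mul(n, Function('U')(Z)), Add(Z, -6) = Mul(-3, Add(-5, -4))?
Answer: -180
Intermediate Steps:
Z = 33 (Z = Add(6, Mul(-3, Add(-5, -4))) = Add(6, Mul(-3, -9)) = Add(6, 27) = 33)
Function('U')(P) = Rational(-1, 5)
n = -30 (n = Mul(-5, 6) = -30)
Function('X')(c, b) = -4 (Function('X')(c, b) = Add(2, Mul(-1, Mul(-30, Rational(-1, 5)))) = Add(2, Mul(-1, 6)) = Add(2, -6) = -4)
Mul(Function('y')(-3), Function('X')(76, -30)) = Mul(Mul(5, Pow(-3, 2)), -4) = Mul(Mul(5, 9), -4) = Mul(45, -4) = -180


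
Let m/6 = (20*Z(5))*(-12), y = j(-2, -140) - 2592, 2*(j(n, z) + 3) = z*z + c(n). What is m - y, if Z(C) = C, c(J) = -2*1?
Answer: -14404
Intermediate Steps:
c(J) = -2
j(n, z) = -4 + z**2/2 (j(n, z) = -3 + (z*z - 2)/2 = -3 + (z**2 - 2)/2 = -3 + (-2 + z**2)/2 = -3 + (-1 + z**2/2) = -4 + z**2/2)
y = 7204 (y = (-4 + (1/2)*(-140)**2) - 2592 = (-4 + (1/2)*19600) - 2592 = (-4 + 9800) - 2592 = 9796 - 2592 = 7204)
m = -7200 (m = 6*((20*5)*(-12)) = 6*(100*(-12)) = 6*(-1200) = -7200)
m - y = -7200 - 1*7204 = -7200 - 7204 = -14404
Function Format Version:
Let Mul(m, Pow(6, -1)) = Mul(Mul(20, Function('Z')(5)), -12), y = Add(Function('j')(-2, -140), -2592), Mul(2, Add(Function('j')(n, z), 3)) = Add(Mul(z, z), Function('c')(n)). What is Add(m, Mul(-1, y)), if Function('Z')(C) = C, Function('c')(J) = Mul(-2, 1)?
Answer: -14404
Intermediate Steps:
Function('c')(J) = -2
Function('j')(n, z) = Add(-4, Mul(Rational(1, 2), Pow(z, 2))) (Function('j')(n, z) = Add(-3, Mul(Rational(1, 2), Add(Mul(z, z), -2))) = Add(-3, Mul(Rational(1, 2), Add(Pow(z, 2), -2))) = Add(-3, Mul(Rational(1, 2), Add(-2, Pow(z, 2)))) = Add(-3, Add(-1, Mul(Rational(1, 2), Pow(z, 2)))) = Add(-4, Mul(Rational(1, 2), Pow(z, 2))))
y = 7204 (y = Add(Add(-4, Mul(Rational(1, 2), Pow(-140, 2))), -2592) = Add(Add(-4, Mul(Rational(1, 2), 19600)), -2592) = Add(Add(-4, 9800), -2592) = Add(9796, -2592) = 7204)
m = -7200 (m = Mul(6, Mul(Mul(20, 5), -12)) = Mul(6, Mul(100, -12)) = Mul(6, -1200) = -7200)
Add(m, Mul(-1, y)) = Add(-7200, Mul(-1, 7204)) = Add(-7200, -7204) = -14404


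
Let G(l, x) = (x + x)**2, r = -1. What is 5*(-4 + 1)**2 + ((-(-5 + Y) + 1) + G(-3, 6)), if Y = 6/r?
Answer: 201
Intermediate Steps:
Y = -6 (Y = 6/(-1) = 6*(-1) = -6)
G(l, x) = 4*x**2 (G(l, x) = (2*x)**2 = 4*x**2)
5*(-4 + 1)**2 + ((-(-5 + Y) + 1) + G(-3, 6)) = 5*(-4 + 1)**2 + ((-(-5 - 6) + 1) + 4*6**2) = 5*(-3)**2 + ((-1*(-11) + 1) + 4*36) = 5*9 + ((11 + 1) + 144) = 45 + (12 + 144) = 45 + 156 = 201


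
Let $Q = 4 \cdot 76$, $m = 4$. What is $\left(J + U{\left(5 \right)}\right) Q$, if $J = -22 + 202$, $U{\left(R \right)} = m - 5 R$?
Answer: $48336$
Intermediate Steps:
$Q = 304$
$U{\left(R \right)} = 4 - 5 R$
$J = 180$
$\left(J + U{\left(5 \right)}\right) Q = \left(180 + \left(4 - 25\right)\right) 304 = \left(180 - 21\right) 304 = 159 \cdot 304 = 48336$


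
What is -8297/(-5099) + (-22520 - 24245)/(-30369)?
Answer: 490426328/154851531 ≈ 3.1671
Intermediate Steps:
-8297/(-5099) + (-22520 - 24245)/(-30369) = -8297*(-1/5099) - 46765*(-1/30369) = 8297/5099 + 46765/30369 = 490426328/154851531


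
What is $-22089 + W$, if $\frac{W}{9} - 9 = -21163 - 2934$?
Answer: $-238881$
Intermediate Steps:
$W = -216792$ ($W = 81 + 9 \left(-21163 - 2934\right) = 81 + 9 \left(-24097\right) = 81 - 216873 = -216792$)
$-22089 + W = -22089 - 216792 = -238881$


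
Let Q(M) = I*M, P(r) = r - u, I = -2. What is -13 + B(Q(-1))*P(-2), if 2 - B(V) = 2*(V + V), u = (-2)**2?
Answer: 23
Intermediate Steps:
u = 4
P(r) = -4 + r (P(r) = r - 1*4 = r - 4 = -4 + r)
Q(M) = -2*M
B(V) = 2 - 4*V (B(V) = 2 - 2*(V + V) = 2 - 2*2*V = 2 - 4*V)
-13 + B(Q(-1))*P(-2) = -13 + (2 - (-8)*(-1))*(-4 - 2) = -13 + (2 - 4*2)*(-6) = -13 + (2 - 8)*(-6) = -13 - 6*(-6) = -13 + 36 = 23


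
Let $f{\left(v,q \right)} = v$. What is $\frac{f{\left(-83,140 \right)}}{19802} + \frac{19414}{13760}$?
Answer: $\frac{95823487}{68118880} \approx 1.4067$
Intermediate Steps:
$\frac{f{\left(-83,140 \right)}}{19802} + \frac{19414}{13760} = - \frac{83}{19802} + \frac{19414}{13760} = \left(-83\right) \frac{1}{19802} + 19414 \cdot \frac{1}{13760} = - \frac{83}{19802} + \frac{9707}{6880} = \frac{95823487}{68118880}$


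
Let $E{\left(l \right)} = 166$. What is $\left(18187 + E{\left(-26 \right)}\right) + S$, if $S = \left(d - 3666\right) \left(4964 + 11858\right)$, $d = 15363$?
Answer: $196785287$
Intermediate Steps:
$S = 196766934$ ($S = \left(15363 - 3666\right) \left(4964 + 11858\right) = 11697 \cdot 16822 = 196766934$)
$\left(18187 + E{\left(-26 \right)}\right) + S = \left(18187 + 166\right) + 196766934 = 18353 + 196766934 = 196785287$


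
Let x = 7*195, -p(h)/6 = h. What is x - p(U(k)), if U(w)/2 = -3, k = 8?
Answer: 1329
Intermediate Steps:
U(w) = -6 (U(w) = 2*(-3) = -6)
p(h) = -6*h
x = 1365
x - p(U(k)) = 1365 - (-6)*(-6) = 1365 - 1*36 = 1365 - 36 = 1329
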